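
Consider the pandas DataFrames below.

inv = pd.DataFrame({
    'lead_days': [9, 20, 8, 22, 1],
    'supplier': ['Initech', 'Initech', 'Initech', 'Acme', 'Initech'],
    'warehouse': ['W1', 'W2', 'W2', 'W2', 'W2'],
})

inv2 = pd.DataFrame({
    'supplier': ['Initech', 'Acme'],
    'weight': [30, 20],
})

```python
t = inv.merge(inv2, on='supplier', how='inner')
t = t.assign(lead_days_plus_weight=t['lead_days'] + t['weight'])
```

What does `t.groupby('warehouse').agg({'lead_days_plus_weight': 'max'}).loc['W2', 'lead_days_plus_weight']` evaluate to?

merge on 'supplier' (how='inner') → 5 rows:
   lead_days supplier warehouse  weight
0          9  Initech        W1      30
1         20  Initech        W2      30
2          8  Initech        W2      30
3         22     Acme        W2      20
4          1  Initech        W2      30
add column lead_days_plus_weight = t['lead_days'] + t['weight']:
   lead_days supplier warehouse  weight  lead_days_plus_weight
0          9  Initech        W1      30                     39
1         20  Initech        W2      30                     50
2          8  Initech        W2      30                     38
3         22     Acme        W2      20                     42
4          1  Initech        W2      30                     31
group by warehouse, max of lead_days_plus_weight:
           lead_days_plus_weight
warehouse                       
W1                            39
W2                            50

50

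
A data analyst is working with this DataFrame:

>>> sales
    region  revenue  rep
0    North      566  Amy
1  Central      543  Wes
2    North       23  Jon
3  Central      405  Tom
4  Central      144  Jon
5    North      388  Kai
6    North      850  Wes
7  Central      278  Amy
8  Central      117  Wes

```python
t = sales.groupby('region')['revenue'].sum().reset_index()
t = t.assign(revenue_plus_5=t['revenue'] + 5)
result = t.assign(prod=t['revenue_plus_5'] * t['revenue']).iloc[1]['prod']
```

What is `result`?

group by region, sum of revenue:
region
Central    1487
North      1827
Name: revenue, dtype: int64
reset_index():
    region  revenue
0  Central     1487
1    North     1827
add column revenue_plus_5 = t['revenue'] + 5:
    region  revenue  revenue_plus_5
0  Central     1487            1492
1    North     1827            1832
add column prod = t['revenue_plus_5'] * t['revenue']:
    region  revenue  revenue_plus_5     prod
0  Central     1487            1492  2218604
1    North     1827            1832  3347064
Finally, value at position 1, column 'prod' = 3347064.

3347064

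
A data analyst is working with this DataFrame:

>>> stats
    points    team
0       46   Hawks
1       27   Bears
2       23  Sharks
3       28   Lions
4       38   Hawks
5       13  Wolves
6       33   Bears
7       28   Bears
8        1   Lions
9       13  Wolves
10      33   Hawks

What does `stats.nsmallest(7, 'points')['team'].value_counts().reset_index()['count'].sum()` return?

7

take 7 rows with smallest points:
   points    team
8       1   Lions
5      13  Wolves
9      13  Wolves
2      23  Sharks
1      27   Bears
3      28   Lions
7      28   Bears
value_counts of team:
team
Lions     2
Wolves    2
Bears     2
Sharks    1
Name: count, dtype: int64
reset_index():
     team  count
0   Lions      2
1  Wolves      2
2   Bears      2
3  Sharks      1
The sum of column 'count' is 7.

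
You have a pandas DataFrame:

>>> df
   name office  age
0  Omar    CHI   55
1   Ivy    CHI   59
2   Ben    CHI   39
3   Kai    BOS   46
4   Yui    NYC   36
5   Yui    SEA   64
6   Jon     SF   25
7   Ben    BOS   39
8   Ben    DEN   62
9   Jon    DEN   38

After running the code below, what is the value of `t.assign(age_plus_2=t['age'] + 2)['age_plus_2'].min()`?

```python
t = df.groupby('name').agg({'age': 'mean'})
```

33.5

group by name, mean of age:
            age
name           
Ben   46.666667
Ivy   59.000000
Jon   31.500000
Kai   46.000000
Omar  55.000000
Yui   50.000000
add column age_plus_2 = t['age'] + 2:
            age  age_plus_2
name                       
Ben   46.666667   48.666667
Ivy   59.000000   61.000000
Jon   31.500000   33.500000
Kai   46.000000   48.000000
Omar  55.000000   57.000000
Yui   50.000000   52.000000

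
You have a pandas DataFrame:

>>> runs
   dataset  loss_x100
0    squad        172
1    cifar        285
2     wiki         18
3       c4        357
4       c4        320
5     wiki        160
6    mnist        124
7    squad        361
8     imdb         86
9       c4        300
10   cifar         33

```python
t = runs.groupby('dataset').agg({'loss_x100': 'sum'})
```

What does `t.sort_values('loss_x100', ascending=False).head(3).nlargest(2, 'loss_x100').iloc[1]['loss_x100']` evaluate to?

533

group by dataset, sum of loss_x100:
         loss_x100
dataset           
c4             977
cifar          318
imdb            86
mnist          124
squad          533
wiki           178
sort by loss_x100 descending:
         loss_x100
dataset           
c4             977
squad          533
cifar          318
wiki           178
mnist          124
imdb            86
take first 3 rows:
         loss_x100
dataset           
c4             977
squad          533
cifar          318
take 2 rows with largest loss_x100:
         loss_x100
dataset           
c4             977
squad          533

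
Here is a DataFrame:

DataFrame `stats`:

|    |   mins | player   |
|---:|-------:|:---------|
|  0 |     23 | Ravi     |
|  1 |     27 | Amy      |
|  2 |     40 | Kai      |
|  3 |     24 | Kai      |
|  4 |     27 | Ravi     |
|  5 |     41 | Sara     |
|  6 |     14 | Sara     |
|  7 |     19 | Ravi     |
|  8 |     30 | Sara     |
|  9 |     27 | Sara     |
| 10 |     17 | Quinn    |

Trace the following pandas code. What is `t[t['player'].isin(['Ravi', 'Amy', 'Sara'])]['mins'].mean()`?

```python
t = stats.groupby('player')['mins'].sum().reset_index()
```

69.3333333333

group by player, sum of mins:
player
Amy       27
Kai       64
Quinn     17
Ravi      69
Sara     112
Name: mins, dtype: int64
reset_index():
  player  mins
0    Amy    27
1    Kai    64
2  Quinn    17
3   Ravi    69
4   Sara   112
filter rows where player in ['Ravi', 'Amy', 'Sara']:
  player  mins
0    Amy    27
3   Ravi    69
4   Sara   112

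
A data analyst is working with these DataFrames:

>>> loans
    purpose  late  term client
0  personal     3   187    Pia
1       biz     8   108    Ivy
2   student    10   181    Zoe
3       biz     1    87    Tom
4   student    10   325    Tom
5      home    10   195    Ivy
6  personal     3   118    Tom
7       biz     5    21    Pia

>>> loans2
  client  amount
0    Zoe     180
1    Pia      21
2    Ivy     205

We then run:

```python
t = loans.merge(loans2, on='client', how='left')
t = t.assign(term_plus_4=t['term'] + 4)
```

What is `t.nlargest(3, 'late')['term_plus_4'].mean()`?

merge on 'client' (how='left') → 8 rows:
    purpose  late  term client  amount
0  personal     3   187    Pia    21.0
1       biz     8   108    Ivy   205.0
2   student    10   181    Zoe   180.0
3       biz     1    87    Tom     NaN
4   student    10   325    Tom     NaN
5      home    10   195    Ivy   205.0
6  personal     3   118    Tom     NaN
7       biz     5    21    Pia    21.0
add column term_plus_4 = t['term'] + 4:
    purpose  late  term client  amount  term_plus_4
0  personal     3   187    Pia    21.0          191
1       biz     8   108    Ivy   205.0          112
2   student    10   181    Zoe   180.0          185
3       biz     1    87    Tom     NaN           91
4   student    10   325    Tom     NaN          329
5      home    10   195    Ivy   205.0          199
6  personal     3   118    Tom     NaN          122
7       biz     5    21    Pia    21.0           25
take 3 rows with largest late:
   purpose  late  term client  amount  term_plus_4
2  student    10   181    Zoe   180.0          185
4  student    10   325    Tom     NaN          329
5     home    10   195    Ivy   205.0          199
Finally, mean of column 'term_plus_4' = 237.666666667.

237.666666667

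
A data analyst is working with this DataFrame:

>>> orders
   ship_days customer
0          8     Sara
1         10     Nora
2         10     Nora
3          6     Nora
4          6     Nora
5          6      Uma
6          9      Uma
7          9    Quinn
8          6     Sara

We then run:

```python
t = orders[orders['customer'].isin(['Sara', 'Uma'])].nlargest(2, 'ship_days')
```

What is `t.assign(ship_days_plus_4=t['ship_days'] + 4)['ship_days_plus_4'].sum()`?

25

filter rows where customer in ['Sara', 'Uma']:
   ship_days customer
0          8     Sara
5          6      Uma
6          9      Uma
8          6     Sara
take 2 rows with largest ship_days:
   ship_days customer
6          9      Uma
0          8     Sara
add column ship_days_plus_4 = t['ship_days'] + 4:
   ship_days customer  ship_days_plus_4
6          9      Uma                13
0          8     Sara                12
Then the sum of column 'ship_days_plus_4': 25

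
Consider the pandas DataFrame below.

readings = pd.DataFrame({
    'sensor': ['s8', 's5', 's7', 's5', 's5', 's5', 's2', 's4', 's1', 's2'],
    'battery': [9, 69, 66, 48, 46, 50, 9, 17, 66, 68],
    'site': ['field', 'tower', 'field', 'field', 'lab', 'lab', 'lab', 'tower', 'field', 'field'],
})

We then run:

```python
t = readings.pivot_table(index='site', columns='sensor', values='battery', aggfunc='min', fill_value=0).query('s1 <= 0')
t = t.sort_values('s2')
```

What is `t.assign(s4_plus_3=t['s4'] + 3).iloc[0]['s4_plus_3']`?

20

pivot: rows=site, cols=sensor, min(battery):
sensor  s1  s2  s4  s5  s7  s8
site                          
field   66  68   0  48  66   9
lab      0   9   0  46   0   0
tower    0   0  17  69   0   0
filter rows where s1 <= 0:
sensor  s1  s2  s4  s5  s7  s8
site                          
lab      0   9   0  46   0   0
tower    0   0  17  69   0   0
sort by s2:
sensor  s1  s2  s4  s5  s7  s8
site                          
tower    0   0  17  69   0   0
lab      0   9   0  46   0   0
add column s4_plus_3 = t['s4'] + 3:
sensor  s1  s2  s4  s5  s7  s8  s4_plus_3
site                                     
tower    0   0  17  69   0   0         20
lab      0   9   0  46   0   0          3
The value at position 0, column 's4_plus_3' is 20.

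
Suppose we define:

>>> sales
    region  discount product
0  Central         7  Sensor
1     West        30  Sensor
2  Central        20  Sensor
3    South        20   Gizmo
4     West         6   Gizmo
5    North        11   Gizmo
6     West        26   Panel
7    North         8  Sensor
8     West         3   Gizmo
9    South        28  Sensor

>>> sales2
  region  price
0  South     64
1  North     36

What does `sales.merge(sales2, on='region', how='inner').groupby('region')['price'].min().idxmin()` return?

merge on 'region' (how='inner') → 4 rows:
  region  discount product  price
0  South        20   Gizmo     64
1  North        11   Gizmo     36
2  North         8  Sensor     36
3  South        28  Sensor     64
group by region, min of price:
region
North    36
South    64
Name: price, dtype: int64
Hence North.

North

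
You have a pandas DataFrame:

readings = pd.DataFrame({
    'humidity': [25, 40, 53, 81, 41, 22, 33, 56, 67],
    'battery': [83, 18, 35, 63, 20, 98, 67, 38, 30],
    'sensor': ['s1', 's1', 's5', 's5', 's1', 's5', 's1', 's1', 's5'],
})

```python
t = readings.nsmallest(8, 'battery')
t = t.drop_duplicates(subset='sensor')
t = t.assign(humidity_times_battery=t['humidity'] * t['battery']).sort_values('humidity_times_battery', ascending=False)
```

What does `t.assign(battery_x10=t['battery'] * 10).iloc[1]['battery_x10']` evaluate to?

180

take 8 rows with smallest battery:
   humidity  battery sensor
1        40       18     s1
4        41       20     s1
8        67       30     s5
2        53       35     s5
7        56       38     s1
3        81       63     s5
6        33       67     s1
0        25       83     s1
drop duplicate sensor (keep=first):
   humidity  battery sensor
1        40       18     s1
8        67       30     s5
add column humidity_times_battery = t['humidity'] * t['battery']:
   humidity  battery sensor  humidity_times_battery
1        40       18     s1                     720
8        67       30     s5                    2010
sort by humidity_times_battery descending:
   humidity  battery sensor  humidity_times_battery
8        67       30     s5                    2010
1        40       18     s1                     720
add column battery_x10 = t['battery'] * 10:
   humidity  battery sensor  humidity_times_battery  battery_x10
8        67       30     s5                    2010          300
1        40       18     s1                     720          180
Then the value at position 1, column 'battery_x10': 180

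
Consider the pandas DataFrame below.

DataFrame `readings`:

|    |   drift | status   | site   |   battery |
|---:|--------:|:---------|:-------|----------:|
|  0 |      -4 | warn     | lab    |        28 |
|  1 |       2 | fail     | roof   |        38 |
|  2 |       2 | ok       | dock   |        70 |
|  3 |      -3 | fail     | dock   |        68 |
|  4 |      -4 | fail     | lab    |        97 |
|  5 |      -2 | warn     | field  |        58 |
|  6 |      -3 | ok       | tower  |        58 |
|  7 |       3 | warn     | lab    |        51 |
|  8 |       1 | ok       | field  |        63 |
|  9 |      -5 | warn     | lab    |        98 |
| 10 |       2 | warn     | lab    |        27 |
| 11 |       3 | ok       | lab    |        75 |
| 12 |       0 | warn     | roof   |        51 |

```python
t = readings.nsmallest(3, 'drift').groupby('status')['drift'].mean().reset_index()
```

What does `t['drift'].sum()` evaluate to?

take 3 rows with smallest drift:
   drift status site  battery
9     -5   warn  lab       98
0     -4   warn  lab       28
4     -4   fail  lab       97
group by status, mean of drift:
status
fail   -4.0
warn   -4.5
Name: drift, dtype: float64
reset_index():
  status  drift
0   fail   -4.0
1   warn   -4.5
Finally, sum of column 'drift' = -8.5.

-8.5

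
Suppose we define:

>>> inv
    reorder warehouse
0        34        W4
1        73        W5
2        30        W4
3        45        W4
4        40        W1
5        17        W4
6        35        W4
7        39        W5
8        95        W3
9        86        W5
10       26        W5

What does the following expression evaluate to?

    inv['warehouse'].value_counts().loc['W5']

4

value_counts of warehouse:
warehouse
W4    5
W5    4
W1    1
W3    1
Name: count, dtype: int64
Taking the value at index 'W5' gives 4.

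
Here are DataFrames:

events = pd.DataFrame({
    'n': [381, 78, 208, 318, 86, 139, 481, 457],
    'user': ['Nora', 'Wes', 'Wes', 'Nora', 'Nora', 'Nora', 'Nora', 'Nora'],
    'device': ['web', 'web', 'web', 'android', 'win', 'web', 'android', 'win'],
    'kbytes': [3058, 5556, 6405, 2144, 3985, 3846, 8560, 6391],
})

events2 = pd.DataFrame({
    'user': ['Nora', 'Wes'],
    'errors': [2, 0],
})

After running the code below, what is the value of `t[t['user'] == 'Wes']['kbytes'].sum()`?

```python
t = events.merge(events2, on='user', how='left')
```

11961

merge on 'user' (how='left') → 8 rows:
     n  user   device  kbytes  errors
0  381  Nora      web    3058       2
1   78   Wes      web    5556       0
2  208   Wes      web    6405       0
3  318  Nora  android    2144       2
4   86  Nora      win    3985       2
5  139  Nora      web    3846       2
6  481  Nora  android    8560       2
7  457  Nora      win    6391       2
filter rows where user == 'Wes':
     n user device  kbytes  errors
1   78  Wes    web    5556       0
2  208  Wes    web    6405       0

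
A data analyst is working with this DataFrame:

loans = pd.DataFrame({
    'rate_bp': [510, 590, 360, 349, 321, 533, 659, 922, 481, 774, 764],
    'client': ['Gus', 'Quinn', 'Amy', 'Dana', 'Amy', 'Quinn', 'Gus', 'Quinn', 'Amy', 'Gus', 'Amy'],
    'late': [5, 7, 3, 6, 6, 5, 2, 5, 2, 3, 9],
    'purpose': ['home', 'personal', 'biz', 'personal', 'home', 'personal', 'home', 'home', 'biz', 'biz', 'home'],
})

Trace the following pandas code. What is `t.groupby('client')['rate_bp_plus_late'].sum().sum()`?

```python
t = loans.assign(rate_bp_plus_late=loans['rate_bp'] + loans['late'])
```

add column rate_bp_plus_late = loans['rate_bp'] + loans['late']:
    rate_bp client  late   purpose  rate_bp_plus_late
0       510    Gus     5      home                515
1       590  Quinn     7  personal                597
2       360    Amy     3       biz                363
3       349   Dana     6  personal                355
4       321    Amy     6      home                327
5       533  Quinn     5  personal                538
6       659    Gus     2      home                661
7       922  Quinn     5      home                927
8       481    Amy     2       biz                483
9       774    Gus     3       biz                777
10      764    Amy     9      home                773
group by client, sum of rate_bp_plus_late:
client
Amy      1946
Dana      355
Gus      1953
Quinn    2062
Name: rate_bp_plus_late, dtype: int64
So sum() = 6316.

6316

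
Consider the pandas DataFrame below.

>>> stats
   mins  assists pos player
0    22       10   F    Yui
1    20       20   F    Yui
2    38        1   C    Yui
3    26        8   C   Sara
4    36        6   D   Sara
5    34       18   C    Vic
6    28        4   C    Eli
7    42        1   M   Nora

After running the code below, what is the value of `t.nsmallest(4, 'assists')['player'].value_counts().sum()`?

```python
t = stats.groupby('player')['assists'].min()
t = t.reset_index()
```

group by player, min of assists:
player
Eli      4
Nora     1
Sara     6
Vic     18
Yui      1
Name: assists, dtype: int64
reset_index():
  player  assists
0    Eli        4
1   Nora        1
2   Sara        6
3    Vic       18
4    Yui        1
take 4 rows with smallest assists:
  player  assists
1   Nora        1
4    Yui        1
0    Eli        4
2   Sara        6
value_counts of player:
player
Nora    1
Yui     1
Eli     1
Sara    1
Name: count, dtype: int64

4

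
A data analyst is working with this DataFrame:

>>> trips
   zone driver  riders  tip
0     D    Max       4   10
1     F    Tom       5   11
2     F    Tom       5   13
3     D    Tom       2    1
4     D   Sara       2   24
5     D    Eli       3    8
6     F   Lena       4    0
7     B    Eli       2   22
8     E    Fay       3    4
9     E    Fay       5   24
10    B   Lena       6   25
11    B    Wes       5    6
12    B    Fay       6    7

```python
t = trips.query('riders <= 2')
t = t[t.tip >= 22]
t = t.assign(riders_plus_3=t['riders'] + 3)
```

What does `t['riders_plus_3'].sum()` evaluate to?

10

filter rows where riders <= 2:
  zone driver  riders  tip
3    D    Tom       2    1
4    D   Sara       2   24
7    B    Eli       2   22
filter rows where tip >= 22:
  zone driver  riders  tip
4    D   Sara       2   24
7    B    Eli       2   22
add column riders_plus_3 = t['riders'] + 3:
  zone driver  riders  tip  riders_plus_3
4    D   Sara       2   24              5
7    B    Eli       2   22              5
The sum of column 'riders_plus_3' is 10.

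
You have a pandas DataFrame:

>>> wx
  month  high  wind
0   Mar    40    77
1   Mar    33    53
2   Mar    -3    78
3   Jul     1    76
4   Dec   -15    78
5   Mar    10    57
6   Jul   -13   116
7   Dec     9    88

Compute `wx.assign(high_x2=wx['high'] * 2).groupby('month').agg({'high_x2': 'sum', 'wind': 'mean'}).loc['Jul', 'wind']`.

96.0

add column high_x2 = wx['high'] * 2:
  month  high  wind  high_x2
0   Mar    40    77       80
1   Mar    33    53       66
2   Mar    -3    78       -6
3   Jul     1    76        2
4   Dec   -15    78      -30
5   Mar    10    57       20
6   Jul   -13   116      -26
7   Dec     9    88       18
group by month: sum(high_x2), mean(wind):
       high_x2   wind
month                
Dec        -12  83.00
Jul        -24  96.00
Mar        160  66.25
The value at row 'Jul', column 'wind' is 96.0.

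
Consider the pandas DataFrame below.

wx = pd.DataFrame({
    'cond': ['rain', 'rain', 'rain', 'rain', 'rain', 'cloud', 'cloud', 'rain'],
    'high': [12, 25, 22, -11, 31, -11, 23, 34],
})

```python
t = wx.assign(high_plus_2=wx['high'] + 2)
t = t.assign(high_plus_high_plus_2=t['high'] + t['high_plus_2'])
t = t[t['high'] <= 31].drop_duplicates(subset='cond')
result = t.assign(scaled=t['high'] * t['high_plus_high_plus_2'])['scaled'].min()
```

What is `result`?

220

add column high_plus_2 = wx['high'] + 2:
    cond  high  high_plus_2
0   rain    12           14
1   rain    25           27
2   rain    22           24
3   rain   -11           -9
4   rain    31           33
5  cloud   -11           -9
6  cloud    23           25
7   rain    34           36
add column high_plus_high_plus_2 = t['high'] + t['high_plus_2']:
    cond  high  high_plus_2  high_plus_high_plus_2
0   rain    12           14                     26
1   rain    25           27                     52
2   rain    22           24                     46
3   rain   -11           -9                    -20
4   rain    31           33                     64
5  cloud   -11           -9                    -20
6  cloud    23           25                     48
7   rain    34           36                     70
filter rows where high <= 31:
    cond  high  high_plus_2  high_plus_high_plus_2
0   rain    12           14                     26
1   rain    25           27                     52
2   rain    22           24                     46
3   rain   -11           -9                    -20
4   rain    31           33                     64
5  cloud   -11           -9                    -20
6  cloud    23           25                     48
drop duplicate cond (keep=first):
    cond  high  high_plus_2  high_plus_high_plus_2
0   rain    12           14                     26
5  cloud   -11           -9                    -20
add column scaled = t['high'] * t['high_plus_high_plus_2']:
    cond  high  high_plus_2  high_plus_high_plus_2  scaled
0   rain    12           14                     26     312
5  cloud   -11           -9                    -20     220
So min() = 220.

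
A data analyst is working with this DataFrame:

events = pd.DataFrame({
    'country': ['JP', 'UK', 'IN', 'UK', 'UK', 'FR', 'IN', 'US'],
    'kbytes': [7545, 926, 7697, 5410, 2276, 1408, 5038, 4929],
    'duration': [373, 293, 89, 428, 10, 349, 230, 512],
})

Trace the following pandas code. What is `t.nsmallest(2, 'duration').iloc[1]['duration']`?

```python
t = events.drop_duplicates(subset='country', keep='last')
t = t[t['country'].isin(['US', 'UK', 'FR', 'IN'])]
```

drop duplicate country (keep=last):
  country  kbytes  duration
0      JP    7545       373
4      UK    2276        10
5      FR    1408       349
6      IN    5038       230
7      US    4929       512
filter rows where country in ['US', 'UK', 'FR', 'IN']:
  country  kbytes  duration
4      UK    2276        10
5      FR    1408       349
6      IN    5038       230
7      US    4929       512
take 2 rows with smallest duration:
  country  kbytes  duration
4      UK    2276        10
6      IN    5038       230
The value at position 1, column 'duration' is 230.

230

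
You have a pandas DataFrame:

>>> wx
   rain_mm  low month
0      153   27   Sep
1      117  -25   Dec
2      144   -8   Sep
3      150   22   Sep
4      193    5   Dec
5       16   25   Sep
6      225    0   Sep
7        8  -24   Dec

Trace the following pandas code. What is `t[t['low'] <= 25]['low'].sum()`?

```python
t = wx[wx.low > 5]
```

47

filter rows where low > 5:
   rain_mm  low month
0      153   27   Sep
3      150   22   Sep
5       16   25   Sep
filter rows where low <= 25:
   rain_mm  low month
3      150   22   Sep
5       16   25   Sep
sum of column 'low' → 47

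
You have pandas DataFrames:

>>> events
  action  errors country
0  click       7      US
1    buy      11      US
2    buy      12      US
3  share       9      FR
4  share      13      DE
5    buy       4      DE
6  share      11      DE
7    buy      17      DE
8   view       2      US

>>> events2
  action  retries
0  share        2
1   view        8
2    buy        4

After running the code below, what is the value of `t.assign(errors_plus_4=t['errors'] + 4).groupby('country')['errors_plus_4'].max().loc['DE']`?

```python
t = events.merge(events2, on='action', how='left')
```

merge on 'action' (how='left') → 9 rows:
  action  errors country  retries
0  click       7      US      NaN
1    buy      11      US      4.0
2    buy      12      US      4.0
3  share       9      FR      2.0
4  share      13      DE      2.0
5    buy       4      DE      4.0
6  share      11      DE      2.0
7    buy      17      DE      4.0
8   view       2      US      8.0
add column errors_plus_4 = t['errors'] + 4:
  action  errors country  retries  errors_plus_4
0  click       7      US      NaN             11
1    buy      11      US      4.0             15
2    buy      12      US      4.0             16
3  share       9      FR      2.0             13
4  share      13      DE      2.0             17
5    buy       4      DE      4.0              8
6  share      11      DE      2.0             15
7    buy      17      DE      4.0             21
8   view       2      US      8.0              6
group by country, max of errors_plus_4:
country
DE    21
FR    13
US    16
Name: errors_plus_4, dtype: int64

21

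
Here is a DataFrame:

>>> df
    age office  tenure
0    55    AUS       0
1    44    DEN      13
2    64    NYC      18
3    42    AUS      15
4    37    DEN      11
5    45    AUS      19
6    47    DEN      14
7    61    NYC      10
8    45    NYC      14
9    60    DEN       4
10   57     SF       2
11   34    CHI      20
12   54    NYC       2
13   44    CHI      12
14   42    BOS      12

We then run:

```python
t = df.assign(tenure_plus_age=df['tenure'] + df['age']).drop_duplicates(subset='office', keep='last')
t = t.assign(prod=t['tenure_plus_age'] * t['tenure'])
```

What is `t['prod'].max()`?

add column tenure_plus_age = df['tenure'] + df['age']:
    age office  tenure  tenure_plus_age
0    55    AUS       0               55
1    44    DEN      13               57
2    64    NYC      18               82
3    42    AUS      15               57
4    37    DEN      11               48
5    45    AUS      19               64
6    47    DEN      14               61
7    61    NYC      10               71
8    45    NYC      14               59
9    60    DEN       4               64
10   57     SF       2               59
11   34    CHI      20               54
12   54    NYC       2               56
13   44    CHI      12               56
14   42    BOS      12               54
drop duplicate office (keep=last):
    age office  tenure  tenure_plus_age
5    45    AUS      19               64
9    60    DEN       4               64
10   57     SF       2               59
12   54    NYC       2               56
13   44    CHI      12               56
14   42    BOS      12               54
add column prod = t['tenure_plus_age'] * t['tenure']:
    age office  tenure  tenure_plus_age  prod
5    45    AUS      19               64  1216
9    60    DEN       4               64   256
10   57     SF       2               59   118
12   54    NYC       2               56   112
13   44    CHI      12               56   672
14   42    BOS      12               54   648

1216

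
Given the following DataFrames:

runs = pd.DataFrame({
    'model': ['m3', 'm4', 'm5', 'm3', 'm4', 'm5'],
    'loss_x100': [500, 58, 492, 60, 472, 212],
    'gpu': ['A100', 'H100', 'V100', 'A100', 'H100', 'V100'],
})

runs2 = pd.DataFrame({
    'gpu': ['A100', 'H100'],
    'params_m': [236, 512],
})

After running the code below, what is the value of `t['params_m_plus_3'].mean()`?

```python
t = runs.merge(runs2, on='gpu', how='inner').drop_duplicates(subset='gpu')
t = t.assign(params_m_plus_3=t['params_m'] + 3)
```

merge on 'gpu' (how='inner') → 4 rows:
  model  loss_x100   gpu  params_m
0    m3        500  A100       236
1    m4         58  H100       512
2    m3         60  A100       236
3    m4        472  H100       512
drop duplicate gpu (keep=first):
  model  loss_x100   gpu  params_m
0    m3        500  A100       236
1    m4         58  H100       512
add column params_m_plus_3 = t['params_m'] + 3:
  model  loss_x100   gpu  params_m  params_m_plus_3
0    m3        500  A100       236              239
1    m4         58  H100       512              515
mean of column 'params_m_plus_3' → 377.0

377.0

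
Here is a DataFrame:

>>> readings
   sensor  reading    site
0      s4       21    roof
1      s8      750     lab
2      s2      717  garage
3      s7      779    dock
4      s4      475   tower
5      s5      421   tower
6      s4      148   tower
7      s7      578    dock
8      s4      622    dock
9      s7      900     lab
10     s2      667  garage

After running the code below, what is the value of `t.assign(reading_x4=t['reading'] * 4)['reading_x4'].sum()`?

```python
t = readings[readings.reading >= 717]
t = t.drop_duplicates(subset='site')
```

8984

filter rows where reading >= 717:
  sensor  reading    site
1     s8      750     lab
2     s2      717  garage
3     s7      779    dock
9     s7      900     lab
drop duplicate site (keep=first):
  sensor  reading    site
1     s8      750     lab
2     s2      717  garage
3     s7      779    dock
add column reading_x4 = t['reading'] * 4:
  sensor  reading    site  reading_x4
1     s8      750     lab        3000
2     s2      717  garage        2868
3     s7      779    dock        3116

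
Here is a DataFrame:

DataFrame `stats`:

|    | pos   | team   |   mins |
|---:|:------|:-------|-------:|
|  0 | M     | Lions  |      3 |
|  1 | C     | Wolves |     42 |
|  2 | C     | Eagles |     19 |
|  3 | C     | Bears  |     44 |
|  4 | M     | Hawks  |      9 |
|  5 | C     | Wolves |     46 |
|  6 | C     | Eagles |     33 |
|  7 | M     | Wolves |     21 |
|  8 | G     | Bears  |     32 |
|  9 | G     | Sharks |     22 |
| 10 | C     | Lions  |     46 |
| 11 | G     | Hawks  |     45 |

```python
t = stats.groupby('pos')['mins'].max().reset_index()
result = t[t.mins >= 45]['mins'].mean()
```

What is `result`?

45.5

group by pos, max of mins:
pos
C    46
G    45
M    21
Name: mins, dtype: int64
reset_index():
  pos  mins
0   C    46
1   G    45
2   M    21
filter rows where mins >= 45:
  pos  mins
0   C    46
1   G    45
So mean() = 45.5.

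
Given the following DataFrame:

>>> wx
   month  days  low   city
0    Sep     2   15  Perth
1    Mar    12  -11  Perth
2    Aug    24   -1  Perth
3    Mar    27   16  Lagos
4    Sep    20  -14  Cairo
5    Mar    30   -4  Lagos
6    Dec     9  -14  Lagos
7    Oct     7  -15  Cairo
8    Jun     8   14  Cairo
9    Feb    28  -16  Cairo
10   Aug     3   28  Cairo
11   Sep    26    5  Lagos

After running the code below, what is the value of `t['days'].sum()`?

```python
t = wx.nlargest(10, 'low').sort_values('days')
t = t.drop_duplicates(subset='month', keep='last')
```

take 10 rows with largest low:
   month  days  low   city
10   Aug     3   28  Cairo
3    Mar    27   16  Lagos
0    Sep     2   15  Perth
8    Jun     8   14  Cairo
11   Sep    26    5  Lagos
2    Aug    24   -1  Perth
5    Mar    30   -4  Lagos
1    Mar    12  -11  Perth
4    Sep    20  -14  Cairo
6    Dec     9  -14  Lagos
sort by days:
   month  days  low   city
0    Sep     2   15  Perth
10   Aug     3   28  Cairo
8    Jun     8   14  Cairo
6    Dec     9  -14  Lagos
1    Mar    12  -11  Perth
4    Sep    20  -14  Cairo
2    Aug    24   -1  Perth
11   Sep    26    5  Lagos
3    Mar    27   16  Lagos
5    Mar    30   -4  Lagos
drop duplicate month (keep=last):
   month  days  low   city
8    Jun     8   14  Cairo
6    Dec     9  -14  Lagos
2    Aug    24   -1  Perth
11   Sep    26    5  Lagos
5    Mar    30   -4  Lagos

97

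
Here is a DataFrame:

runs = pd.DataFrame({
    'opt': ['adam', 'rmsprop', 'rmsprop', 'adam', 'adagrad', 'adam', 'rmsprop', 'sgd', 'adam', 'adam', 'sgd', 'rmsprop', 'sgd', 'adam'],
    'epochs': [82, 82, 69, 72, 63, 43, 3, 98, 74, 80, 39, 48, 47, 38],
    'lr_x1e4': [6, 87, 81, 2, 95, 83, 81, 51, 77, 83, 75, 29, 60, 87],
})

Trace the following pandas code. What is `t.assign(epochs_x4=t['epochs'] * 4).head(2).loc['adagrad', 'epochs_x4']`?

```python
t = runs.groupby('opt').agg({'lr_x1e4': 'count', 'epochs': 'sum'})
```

252

group by opt: count(lr_x1e4), sum(epochs):
         lr_x1e4  epochs
opt                     
adagrad        1      63
adam           6     389
rmsprop        4     202
sgd            3     184
add column epochs_x4 = t['epochs'] * 4:
         lr_x1e4  epochs  epochs_x4
opt                                
adagrad        1      63        252
adam           6     389       1556
rmsprop        4     202        808
sgd            3     184        736
take first 2 rows:
         lr_x1e4  epochs  epochs_x4
opt                                
adagrad        1      63        252
adam           6     389       1556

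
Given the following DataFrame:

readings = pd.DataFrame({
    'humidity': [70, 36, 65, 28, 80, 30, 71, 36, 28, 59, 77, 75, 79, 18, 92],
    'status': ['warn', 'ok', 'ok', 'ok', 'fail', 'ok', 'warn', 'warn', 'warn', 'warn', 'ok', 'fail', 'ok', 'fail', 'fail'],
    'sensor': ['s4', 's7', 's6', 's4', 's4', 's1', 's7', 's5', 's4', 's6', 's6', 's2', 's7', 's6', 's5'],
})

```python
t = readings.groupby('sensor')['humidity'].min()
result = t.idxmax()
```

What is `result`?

group by sensor, min of humidity:
sensor
s1    30
s2    75
s4    28
s5    36
s6    18
s7    36
Name: humidity, dtype: int64
Finally, label with the largest value = s2.

s2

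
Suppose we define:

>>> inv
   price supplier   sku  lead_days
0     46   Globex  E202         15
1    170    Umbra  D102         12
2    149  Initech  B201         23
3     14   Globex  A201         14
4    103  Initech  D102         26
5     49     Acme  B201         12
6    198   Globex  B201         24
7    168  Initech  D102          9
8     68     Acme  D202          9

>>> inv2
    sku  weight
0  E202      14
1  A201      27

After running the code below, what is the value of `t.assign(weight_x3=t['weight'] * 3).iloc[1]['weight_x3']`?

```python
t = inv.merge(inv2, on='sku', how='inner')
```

merge on 'sku' (how='inner') → 2 rows:
   price supplier   sku  lead_days  weight
0     46   Globex  E202         15      14
1     14   Globex  A201         14      27
add column weight_x3 = t['weight'] * 3:
   price supplier   sku  lead_days  weight  weight_x3
0     46   Globex  E202         15      14         42
1     14   Globex  A201         14      27         81

81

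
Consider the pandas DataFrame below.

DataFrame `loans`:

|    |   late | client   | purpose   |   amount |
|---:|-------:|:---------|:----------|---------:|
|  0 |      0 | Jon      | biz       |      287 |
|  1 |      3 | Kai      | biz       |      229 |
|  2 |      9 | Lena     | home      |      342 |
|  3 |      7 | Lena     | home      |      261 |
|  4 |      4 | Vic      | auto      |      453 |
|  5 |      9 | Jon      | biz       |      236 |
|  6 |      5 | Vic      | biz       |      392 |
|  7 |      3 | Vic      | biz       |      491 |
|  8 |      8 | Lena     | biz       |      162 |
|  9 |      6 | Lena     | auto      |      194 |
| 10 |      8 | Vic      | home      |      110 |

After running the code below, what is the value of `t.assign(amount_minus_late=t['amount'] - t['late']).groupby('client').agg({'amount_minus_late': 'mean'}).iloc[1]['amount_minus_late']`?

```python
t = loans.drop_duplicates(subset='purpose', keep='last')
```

102.0

drop duplicate purpose (keep=last):
    late client purpose  amount
8      8   Lena     biz     162
9      6   Lena    auto     194
10     8    Vic    home     110
add column amount_minus_late = t['amount'] - t['late']:
    late client purpose  amount  amount_minus_late
8      8   Lena     biz     162                154
9      6   Lena    auto     194                188
10     8    Vic    home     110                102
group by client, mean of amount_minus_late:
        amount_minus_late
client                   
Lena                171.0
Vic                 102.0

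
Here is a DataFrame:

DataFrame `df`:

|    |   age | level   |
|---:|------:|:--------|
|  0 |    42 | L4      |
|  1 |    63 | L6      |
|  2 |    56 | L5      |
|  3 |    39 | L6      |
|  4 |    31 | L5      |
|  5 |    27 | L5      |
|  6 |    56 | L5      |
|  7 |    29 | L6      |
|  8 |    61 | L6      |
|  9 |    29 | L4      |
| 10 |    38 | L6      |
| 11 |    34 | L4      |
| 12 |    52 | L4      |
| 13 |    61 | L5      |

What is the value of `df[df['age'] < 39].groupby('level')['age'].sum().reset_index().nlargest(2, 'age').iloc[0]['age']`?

filter rows where age < 39:
    age level
4    31    L5
5    27    L5
7    29    L6
9    29    L4
10   38    L6
11   34    L4
group by level, sum of age:
level
L4    63
L5    58
L6    67
Name: age, dtype: int64
reset_index():
  level  age
0    L4   63
1    L5   58
2    L6   67
take 2 rows with largest age:
  level  age
2    L6   67
0    L4   63
Hence 67.

67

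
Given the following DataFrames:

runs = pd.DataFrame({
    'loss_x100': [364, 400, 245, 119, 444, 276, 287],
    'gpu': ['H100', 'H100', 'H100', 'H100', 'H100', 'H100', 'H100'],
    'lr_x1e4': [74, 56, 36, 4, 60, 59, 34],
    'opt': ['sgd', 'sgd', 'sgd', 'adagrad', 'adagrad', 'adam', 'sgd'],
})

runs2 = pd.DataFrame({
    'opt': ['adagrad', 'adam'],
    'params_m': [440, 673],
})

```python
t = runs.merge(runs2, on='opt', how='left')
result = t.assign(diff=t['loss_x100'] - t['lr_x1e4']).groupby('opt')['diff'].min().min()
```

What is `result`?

merge on 'opt' (how='left') → 7 rows:
   loss_x100   gpu  lr_x1e4      opt  params_m
0        364  H100       74      sgd       NaN
1        400  H100       56      sgd       NaN
2        245  H100       36      sgd       NaN
3        119  H100        4  adagrad     440.0
4        444  H100       60  adagrad     440.0
5        276  H100       59     adam     673.0
6        287  H100       34      sgd       NaN
add column diff = t['loss_x100'] - t['lr_x1e4']:
   loss_x100   gpu  lr_x1e4      opt  params_m  diff
0        364  H100       74      sgd       NaN   290
1        400  H100       56      sgd       NaN   344
2        245  H100       36      sgd       NaN   209
3        119  H100        4  adagrad     440.0   115
4        444  H100       60  adagrad     440.0   384
5        276  H100       59     adam     673.0   217
6        287  H100       34      sgd       NaN   253
group by opt, min of diff:
opt
adagrad    115
adam       217
sgd        209
Name: diff, dtype: int64
The min of the resulting series is 115.

115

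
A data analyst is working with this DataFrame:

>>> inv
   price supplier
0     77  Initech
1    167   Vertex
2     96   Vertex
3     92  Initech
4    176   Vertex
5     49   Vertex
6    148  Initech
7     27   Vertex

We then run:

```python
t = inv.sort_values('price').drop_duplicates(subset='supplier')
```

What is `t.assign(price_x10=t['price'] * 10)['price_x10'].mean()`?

sort by price:
   price supplier
7     27   Vertex
5     49   Vertex
0     77  Initech
3     92  Initech
2     96   Vertex
6    148  Initech
1    167   Vertex
4    176   Vertex
drop duplicate supplier (keep=first):
   price supplier
7     27   Vertex
0     77  Initech
add column price_x10 = t['price'] * 10:
   price supplier  price_x10
7     27   Vertex        270
0     77  Initech        770
Then the mean of column 'price_x10': 520.0

520.0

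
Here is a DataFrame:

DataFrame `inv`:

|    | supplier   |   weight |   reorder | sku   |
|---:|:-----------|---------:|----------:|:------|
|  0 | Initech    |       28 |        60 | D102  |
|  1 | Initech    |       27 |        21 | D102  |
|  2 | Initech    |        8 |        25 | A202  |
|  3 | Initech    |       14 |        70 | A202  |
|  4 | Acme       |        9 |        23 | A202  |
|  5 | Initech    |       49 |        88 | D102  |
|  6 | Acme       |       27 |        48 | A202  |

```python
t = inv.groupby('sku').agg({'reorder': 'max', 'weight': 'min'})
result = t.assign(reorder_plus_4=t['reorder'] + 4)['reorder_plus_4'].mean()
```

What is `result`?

group by sku: max(reorder), min(weight):
      reorder  weight
sku                  
A202       70       8
D102       88      27
add column reorder_plus_4 = t['reorder'] + 4:
      reorder  weight  reorder_plus_4
sku                                  
A202       70       8              74
D102       88      27              92

83.0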